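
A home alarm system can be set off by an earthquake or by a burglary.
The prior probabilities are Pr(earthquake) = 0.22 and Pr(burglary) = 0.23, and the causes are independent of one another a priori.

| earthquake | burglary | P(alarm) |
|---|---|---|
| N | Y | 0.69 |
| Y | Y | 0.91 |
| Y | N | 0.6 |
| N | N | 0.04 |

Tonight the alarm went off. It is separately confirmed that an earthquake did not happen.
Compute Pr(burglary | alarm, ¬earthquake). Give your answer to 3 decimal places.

P(alarm | ¬earthquake) = 0.04×0.77 + 0.69×0.23 = 0.030800 + 0.158700 = 0.189500
Of this, 0.158700 comes from 0.69×0.23 (the burglary=true cases).
So P(burglary | alarm, ¬earthquake) = 0.158700/0.189500 ≈ 0.837.

Pr(burglary | alarm, ¬earthquake) ≈ 0.837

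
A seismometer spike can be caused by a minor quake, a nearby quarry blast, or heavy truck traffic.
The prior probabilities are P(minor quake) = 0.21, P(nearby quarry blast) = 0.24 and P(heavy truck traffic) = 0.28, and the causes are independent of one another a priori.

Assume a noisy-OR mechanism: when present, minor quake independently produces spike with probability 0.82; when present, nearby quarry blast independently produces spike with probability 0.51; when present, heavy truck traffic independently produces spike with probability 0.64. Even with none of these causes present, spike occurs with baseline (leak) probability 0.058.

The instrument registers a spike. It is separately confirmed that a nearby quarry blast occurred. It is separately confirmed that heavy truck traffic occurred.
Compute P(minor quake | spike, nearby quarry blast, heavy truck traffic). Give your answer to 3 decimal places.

Under noisy-OR, P(spike | causes) = 1 − (1−0.058)·∏(1−qᵢ) over the active causes.
Enumerate both values of minor quake and weight by the priors:
  P(spike | nearby quarry blast, heavy truck traffic) = 0.833831·0.79 + 0.97009·0.21
        = 0.658726 + 0.203719 = 0.862445
Configurations with minor quake contribute 0.203719, so
  P(minor quake | spike, nearby quarry blast, heavy truck traffic) = 0.203719 / 0.862445 ≈ 0.236

P(minor quake | spike, nearby quarry blast, heavy truck traffic) ≈ 0.236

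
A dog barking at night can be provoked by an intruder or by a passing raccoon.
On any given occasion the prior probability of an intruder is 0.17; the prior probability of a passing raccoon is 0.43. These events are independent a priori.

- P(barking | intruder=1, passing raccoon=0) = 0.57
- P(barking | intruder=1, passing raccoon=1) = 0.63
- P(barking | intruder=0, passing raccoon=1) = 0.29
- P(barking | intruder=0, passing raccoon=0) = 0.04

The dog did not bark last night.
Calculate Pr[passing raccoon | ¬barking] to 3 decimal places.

Pr[passing raccoon | ¬barking] ≈ 0.361

By total probability over the 4 (intruder, passing raccoon) configurations:
  P(¬barking) = 0.96×0.83×0.57 + 0.71×0.83×0.43 + 0.43×0.17×0.57 + 0.37×0.17×0.43
        = 0.454176 + 0.253399 + 0.041667 + 0.027047 = 0.776289
Keeping only the passing raccoon-present terms gives 0.280446, so
  P(passing raccoon | ¬barking) = 0.280446 / 0.776289 ≈ 0.361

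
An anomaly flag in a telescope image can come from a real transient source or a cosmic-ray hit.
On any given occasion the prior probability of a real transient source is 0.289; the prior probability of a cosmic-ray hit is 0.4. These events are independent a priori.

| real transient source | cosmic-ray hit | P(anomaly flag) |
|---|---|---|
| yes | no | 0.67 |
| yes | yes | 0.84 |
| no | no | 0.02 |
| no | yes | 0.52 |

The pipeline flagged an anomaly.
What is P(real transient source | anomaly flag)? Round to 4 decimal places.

P(real transient source | anomaly flag) ≈ 0.5769

Weight on real transient source=true, given the evidence: 0.116178 + 0.097104 = 0.213282
The normalizing constant is 0.02·0.711·0.6 + 0.52·0.711·0.4 + 0.67·0.289·0.6 + 0.84·0.289·0.4 = 0.369702
P(real transient source | anomaly flag) = 0.213282/0.369702 ≈ 0.5769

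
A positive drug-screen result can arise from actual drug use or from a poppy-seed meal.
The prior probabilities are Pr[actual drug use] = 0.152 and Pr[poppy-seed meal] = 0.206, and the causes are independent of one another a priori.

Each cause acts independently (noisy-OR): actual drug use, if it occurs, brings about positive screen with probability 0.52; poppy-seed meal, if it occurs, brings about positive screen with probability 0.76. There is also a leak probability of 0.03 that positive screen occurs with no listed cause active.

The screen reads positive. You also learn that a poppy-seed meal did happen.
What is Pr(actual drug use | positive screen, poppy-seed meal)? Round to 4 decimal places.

Pr(actual drug use | positive screen, poppy-seed meal) ≈ 0.1719

Under noisy-OR, P(positive screen | causes) = 1 − (1−0.03)·∏(1−qᵢ) over the active causes.
P(positive screen | poppy-seed meal) = 0.7672×0.848 + 0.888256×0.152 = 0.650586 + 0.135015 = 0.785601
The actual drug use-present share is 0.888256×0.152 = 0.135015.
So P(actual drug use | positive screen, poppy-seed meal) = 0.135015/0.785601 ≈ 0.1719.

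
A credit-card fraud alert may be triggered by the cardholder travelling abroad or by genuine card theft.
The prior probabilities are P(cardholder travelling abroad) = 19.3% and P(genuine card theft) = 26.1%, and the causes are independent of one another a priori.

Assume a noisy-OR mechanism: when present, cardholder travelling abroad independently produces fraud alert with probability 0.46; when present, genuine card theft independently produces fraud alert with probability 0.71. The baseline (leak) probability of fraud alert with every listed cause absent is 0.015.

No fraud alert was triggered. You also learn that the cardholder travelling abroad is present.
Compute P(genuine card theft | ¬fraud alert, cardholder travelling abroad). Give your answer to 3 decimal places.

P(genuine card theft | ¬fraud alert, cardholder travelling abroad) ≈ 0.093

Under noisy-OR, P(fraud alert | causes) = 1 − (1−0.015)·∏(1−qᵢ) over the active causes.
For the numerator, keep only genuine card theft=true terms: 0.154251×0.261 = 0.040260
The normalizing constant is 0.5319×0.739 + 0.154251×0.261 = 0.433334
Posterior = 0.040260 / 0.433334 ≈ 0.093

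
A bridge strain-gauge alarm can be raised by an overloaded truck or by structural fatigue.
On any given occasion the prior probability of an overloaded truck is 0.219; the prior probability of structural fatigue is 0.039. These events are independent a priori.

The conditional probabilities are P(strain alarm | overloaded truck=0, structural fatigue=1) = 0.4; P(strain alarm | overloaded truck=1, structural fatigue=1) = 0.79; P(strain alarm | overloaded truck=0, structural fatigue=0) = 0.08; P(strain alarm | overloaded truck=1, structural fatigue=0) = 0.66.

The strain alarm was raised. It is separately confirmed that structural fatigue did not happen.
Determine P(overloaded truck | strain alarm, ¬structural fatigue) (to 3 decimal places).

Sum P(strain alarm|·) weighted by the priors over both values of overloaded truck:
  P(strain alarm | ¬structural fatigue) = 0.08*0.781 + 0.66*0.219
        = 0.062480 + 0.144540 = 0.207020
Configurations with overloaded truck contribute 0.144540, so
  P(overloaded truck | strain alarm, ¬structural fatigue) = 0.144540 / 0.207020 ≈ 0.698

P(overloaded truck | strain alarm, ¬structural fatigue) ≈ 0.698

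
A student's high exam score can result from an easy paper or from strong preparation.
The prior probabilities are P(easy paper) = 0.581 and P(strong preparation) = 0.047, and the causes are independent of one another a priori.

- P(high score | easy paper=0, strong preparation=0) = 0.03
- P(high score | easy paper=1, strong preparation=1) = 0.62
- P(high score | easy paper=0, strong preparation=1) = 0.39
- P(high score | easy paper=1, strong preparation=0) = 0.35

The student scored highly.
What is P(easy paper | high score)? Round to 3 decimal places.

Sum P(high score|·) weighted by the priors over the 4 (easy paper, strong preparation) configurations:
  P(high score) = 0.03*0.419*0.953 + 0.39*0.419*0.047 + 0.35*0.581*0.953 + 0.62*0.581*0.047
        = 0.011979 + 0.007680 + 0.193793 + 0.016930 = 0.230382
The terms with easy paper present sum to 0.210723, so
  P(easy paper | high score) = 0.210723 / 0.230382 ≈ 0.915

P(easy paper | high score) ≈ 0.915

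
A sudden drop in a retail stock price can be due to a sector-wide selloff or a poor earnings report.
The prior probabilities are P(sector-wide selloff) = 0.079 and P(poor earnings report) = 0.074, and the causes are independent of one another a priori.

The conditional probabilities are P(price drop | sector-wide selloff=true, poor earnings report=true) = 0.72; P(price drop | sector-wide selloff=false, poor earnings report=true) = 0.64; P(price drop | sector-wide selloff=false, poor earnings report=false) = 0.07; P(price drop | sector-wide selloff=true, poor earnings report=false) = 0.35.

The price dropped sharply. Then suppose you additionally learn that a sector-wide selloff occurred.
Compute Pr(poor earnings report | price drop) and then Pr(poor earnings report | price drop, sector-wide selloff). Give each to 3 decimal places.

P(price drop) = 0.07*0.921*0.926 + 0.64*0.921*0.074 + 0.35*0.079*0.926 + 0.72*0.079*0.074 = 0.059699 + 0.043619 + 0.025604 + 0.004209 = 0.133131
Of this, 0.047828 comes from 0.043619 + 0.004209 (the poor earnings report=true cases).
P(poor earnings report | price drop) = 0.047828 / 0.133131 ≈ 0.359

Now condition on the additional information:
P(price drop | sector-wide selloff) = 0.35·0.926 + 0.72·0.074 = 0.324100 + 0.053280 = 0.377380
The poor earnings report-present share is 0.72·0.074 = 0.053280.
So P(poor earnings report | price drop, sector-wide selloff) = 0.053280/0.377380 ≈ 0.141.
This is intercausal reasoning (explaining away): once sector-wide selloff accounts for the price drop, poor earnings report becomes less likely.

Pr(poor earnings report | price drop) ≈ 0.359; Pr(poor earnings report | price drop, sector-wide selloff) ≈ 0.141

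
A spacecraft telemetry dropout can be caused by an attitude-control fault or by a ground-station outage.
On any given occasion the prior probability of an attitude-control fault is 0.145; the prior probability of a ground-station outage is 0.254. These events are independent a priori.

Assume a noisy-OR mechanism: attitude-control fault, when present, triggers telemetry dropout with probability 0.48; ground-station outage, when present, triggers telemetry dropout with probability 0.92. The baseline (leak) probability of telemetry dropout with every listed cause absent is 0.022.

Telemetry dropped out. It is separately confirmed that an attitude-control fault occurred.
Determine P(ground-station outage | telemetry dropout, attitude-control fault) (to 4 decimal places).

Under noisy-OR, P(telemetry dropout | causes) = 1 − (1−0.022)·∏(1−qᵢ) over the active causes.
P(telemetry dropout | attitude-control fault) = 0.49144*0.746 + 0.959315*0.254 = 0.366614 + 0.243666 = 0.610280
Of this, 0.243666 comes from 0.959315*0.254 (the ground-station outage=true cases).
Hence the posterior is 0.243666/0.610280 ≈ 0.3993.

P(ground-station outage | telemetry dropout, attitude-control fault) ≈ 0.3993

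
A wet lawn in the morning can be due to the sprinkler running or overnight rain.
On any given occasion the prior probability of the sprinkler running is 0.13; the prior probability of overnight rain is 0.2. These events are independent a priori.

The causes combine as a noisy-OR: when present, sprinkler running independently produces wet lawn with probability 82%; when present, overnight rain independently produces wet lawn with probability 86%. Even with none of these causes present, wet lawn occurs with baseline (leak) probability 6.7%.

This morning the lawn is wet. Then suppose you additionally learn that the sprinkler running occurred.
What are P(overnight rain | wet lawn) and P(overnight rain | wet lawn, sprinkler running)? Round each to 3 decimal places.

P(overnight rain | wet lawn) ≈ 0.570; P(overnight rain | wet lawn, sprinkler running) ≈ 0.227

Under noisy-OR, P(wet lawn | causes) = 1 − (1−0.067)·∏(1−qᵢ) over the active causes.
For the numerator, keep only overnight rain=true terms: 0.151272 + 0.025389 = 0.176661
The normalizing constant is 0.067*0.87*0.8 + 0.86938*0.87*0.2 + 0.83206*0.13*0.8 + 0.976488*0.13*0.2 = 0.309827
P(overnight rain | wet lawn) = 0.176661/0.309827 ≈ 0.570

Now condition on the additional information:
Numerator (weight on configurations with overnight rain): 0.976488*0.2 = 0.195298
Normalizer over all consistent configurations: 0.83206*0.8 + 0.976488*0.2 = 0.860946
P(overnight rain | wet lawn, sprinkler running) = 0.195298/0.860946 ≈ 0.227
— sprinkler running explains away the evidence for overnight rain.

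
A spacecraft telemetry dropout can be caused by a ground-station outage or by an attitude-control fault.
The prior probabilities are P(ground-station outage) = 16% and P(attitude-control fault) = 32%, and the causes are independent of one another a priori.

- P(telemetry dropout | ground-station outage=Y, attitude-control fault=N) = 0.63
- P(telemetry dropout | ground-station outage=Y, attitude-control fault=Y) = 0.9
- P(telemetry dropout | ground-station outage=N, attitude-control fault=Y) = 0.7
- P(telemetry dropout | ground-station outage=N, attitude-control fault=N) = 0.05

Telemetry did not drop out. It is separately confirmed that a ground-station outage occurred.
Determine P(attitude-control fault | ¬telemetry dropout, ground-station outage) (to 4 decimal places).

P(attitude-control fault | ¬telemetry dropout, ground-station outage) ≈ 0.1128

Enumerate both values of attitude-control fault and weight by the priors:
  P(¬telemetry dropout | ground-station outage) = 0.37*0.68 + 0.1*0.32
        = 0.251600 + 0.032000 = 0.283600
The terms with attitude-control fault present sum to 0.032000, so
  P(attitude-control fault | ¬telemetry dropout, ground-station outage) = 0.032000 / 0.283600 ≈ 0.1128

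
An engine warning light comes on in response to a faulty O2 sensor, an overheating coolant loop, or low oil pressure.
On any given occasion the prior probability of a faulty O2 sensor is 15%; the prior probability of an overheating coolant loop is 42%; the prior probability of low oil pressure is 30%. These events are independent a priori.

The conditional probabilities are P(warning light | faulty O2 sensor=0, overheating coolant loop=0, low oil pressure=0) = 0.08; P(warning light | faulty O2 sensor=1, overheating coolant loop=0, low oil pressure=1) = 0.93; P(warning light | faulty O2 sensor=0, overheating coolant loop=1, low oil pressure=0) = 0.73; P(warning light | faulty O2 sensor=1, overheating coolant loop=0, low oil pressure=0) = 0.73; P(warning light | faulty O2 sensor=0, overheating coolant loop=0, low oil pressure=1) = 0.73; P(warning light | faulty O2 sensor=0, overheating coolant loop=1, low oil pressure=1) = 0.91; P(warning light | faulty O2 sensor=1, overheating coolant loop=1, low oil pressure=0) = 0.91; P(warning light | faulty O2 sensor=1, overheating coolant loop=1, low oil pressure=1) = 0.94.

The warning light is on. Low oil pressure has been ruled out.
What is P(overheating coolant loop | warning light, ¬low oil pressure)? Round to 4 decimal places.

P(overheating coolant loop | warning light, ¬low oil pressure) ≈ 0.7554

Numerator (weight on configurations with overheating coolant loop): 0.260610 + 0.057330 = 0.317940
Normalizer over all consistent configurations: 0.08×0.85×0.58 + 0.73×0.85×0.42 + 0.73×0.15×0.58 + 0.91×0.15×0.42 = 0.420890
P(overheating coolant loop | warning light, ¬low oil pressure) = 0.317940/0.420890 ≈ 0.7554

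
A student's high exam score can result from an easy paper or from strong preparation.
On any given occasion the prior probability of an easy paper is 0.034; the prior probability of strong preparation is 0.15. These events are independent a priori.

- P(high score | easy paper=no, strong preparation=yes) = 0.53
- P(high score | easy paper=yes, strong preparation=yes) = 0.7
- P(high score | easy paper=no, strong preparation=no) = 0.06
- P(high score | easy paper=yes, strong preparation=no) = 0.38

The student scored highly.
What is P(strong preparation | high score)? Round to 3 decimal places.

Numerator (weight on configurations with strong preparation): 0.076797 + 0.003570 = 0.080367
Normalizer over all consistent configurations: 0.06*0.966*0.85 + 0.53*0.966*0.15 + 0.38*0.034*0.85 + 0.7*0.034*0.15 = 0.140615
Posterior = 0.080367 / 0.140615 ≈ 0.572

P(strong preparation | high score) ≈ 0.572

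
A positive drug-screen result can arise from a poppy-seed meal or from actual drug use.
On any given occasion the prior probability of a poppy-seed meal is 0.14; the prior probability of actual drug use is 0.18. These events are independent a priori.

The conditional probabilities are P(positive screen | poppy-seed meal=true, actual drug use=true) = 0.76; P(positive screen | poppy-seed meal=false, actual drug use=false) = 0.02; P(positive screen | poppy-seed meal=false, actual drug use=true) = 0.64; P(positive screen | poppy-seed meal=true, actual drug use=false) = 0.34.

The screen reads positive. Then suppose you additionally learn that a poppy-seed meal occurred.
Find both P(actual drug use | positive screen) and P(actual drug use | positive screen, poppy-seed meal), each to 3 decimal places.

For the numerator, keep only actual drug use=true terms: 0.099072 + 0.019152 = 0.118224
The normalizing constant is 0.02×0.86×0.82 + 0.64×0.86×0.18 + 0.34×0.14×0.82 + 0.76×0.14×0.18 = 0.171360
P(actual drug use | positive screen) = 0.118224/0.171360 ≈ 0.690

Now also conditioning on poppy-seed meal=true:
Enumerate both values of actual drug use and weight by the priors:
  P(positive screen | poppy-seed meal) = 0.34*0.82 + 0.76*0.18
        = 0.278800 + 0.136800 = 0.415600
Configurations with actual drug use contribute 0.136800, so
  P(actual drug use | positive screen, poppy-seed meal) = 0.136800 / 0.415600 ≈ 0.329
The drop from 0.690 to 0.329 is the explaining-away (discounting) effect.

P(actual drug use | positive screen) ≈ 0.690; P(actual drug use | positive screen, poppy-seed meal) ≈ 0.329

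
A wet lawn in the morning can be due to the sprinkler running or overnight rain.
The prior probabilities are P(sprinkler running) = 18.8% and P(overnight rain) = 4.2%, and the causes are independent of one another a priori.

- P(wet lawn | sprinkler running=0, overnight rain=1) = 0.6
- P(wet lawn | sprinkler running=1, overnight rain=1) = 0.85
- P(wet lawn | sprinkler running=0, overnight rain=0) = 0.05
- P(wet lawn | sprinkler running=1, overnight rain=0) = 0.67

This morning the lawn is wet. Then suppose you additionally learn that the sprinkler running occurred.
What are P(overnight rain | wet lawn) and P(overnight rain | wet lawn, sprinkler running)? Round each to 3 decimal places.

P(overnight rain | wet lawn) ≈ 0.146; P(overnight rain | wet lawn, sprinkler running) ≈ 0.053

Enumerate the 4 (sprinkler running, overnight rain) configurations and weight by the priors:
  P(wet lawn) = 0.05·0.812·0.958 + 0.6·0.812·0.042 + 0.67·0.188·0.958 + 0.85·0.188·0.042
        = 0.038895 + 0.020462 + 0.120670 + 0.006712 = 0.186739
Configurations with overnight rain contribute 0.027174, so
  P(overnight rain | wet lawn) = 0.027174 / 0.186739 ≈ 0.146

With the extra evidence:
P(wet lawn | sprinkler running) = 0.67·0.958 + 0.85·0.042 = 0.641860 + 0.035700 = 0.677560
Restricting to configurations with overnight rain present: 0.85·0.042 = 0.035700.
So P(overnight rain | wet lawn, sprinkler running) = 0.035700/0.677560 ≈ 0.053.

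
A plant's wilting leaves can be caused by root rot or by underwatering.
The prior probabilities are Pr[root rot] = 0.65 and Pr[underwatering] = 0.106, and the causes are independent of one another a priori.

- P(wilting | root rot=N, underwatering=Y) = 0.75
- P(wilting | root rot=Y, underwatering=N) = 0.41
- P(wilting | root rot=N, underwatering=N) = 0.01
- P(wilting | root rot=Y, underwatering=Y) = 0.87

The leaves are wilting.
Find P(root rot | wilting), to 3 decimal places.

Enumerate the 4 (root rot, underwatering) configurations and weight by the priors:
  P(wilting) = 0.01×0.35×0.894 + 0.75×0.35×0.106 + 0.41×0.65×0.894 + 0.87×0.65×0.106
        = 0.003129 + 0.027825 + 0.238251 + 0.059943 = 0.329148
Configurations with root rot contribute 0.298194, so
  P(root rot | wilting) = 0.298194 / 0.329148 ≈ 0.906

P(root rot | wilting) ≈ 0.906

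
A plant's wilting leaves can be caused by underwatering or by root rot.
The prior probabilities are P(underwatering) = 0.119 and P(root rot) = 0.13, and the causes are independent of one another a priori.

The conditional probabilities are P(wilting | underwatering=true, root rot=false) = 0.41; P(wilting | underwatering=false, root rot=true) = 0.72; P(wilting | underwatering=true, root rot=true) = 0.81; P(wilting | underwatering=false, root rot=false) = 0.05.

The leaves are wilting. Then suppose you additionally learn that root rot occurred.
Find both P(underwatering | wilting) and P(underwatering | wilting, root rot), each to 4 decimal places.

P(underwatering | wilting) ≈ 0.3128; P(underwatering | wilting, root rot) ≈ 0.1319

P(wilting) = 0.05×0.881×0.87 + 0.72×0.881×0.13 + 0.41×0.119×0.87 + 0.81×0.119×0.13 = 0.038324 + 0.082462 + 0.042447 + 0.012531 = 0.175764
The underwatering-present share is 0.042447 + 0.012531 = 0.054978.
P(underwatering | wilting) = 0.054978 / 0.175764 ≈ 0.3128

Now also conditioning on root rot=true:
By total probability over both values of underwatering:
  P(wilting | root rot) = 0.72*0.881 + 0.81*0.119
        = 0.634320 + 0.096390 = 0.730710
The terms with underwatering present sum to 0.096390, so
  P(underwatering | wilting, root rot) = 0.096390 / 0.730710 ≈ 0.1319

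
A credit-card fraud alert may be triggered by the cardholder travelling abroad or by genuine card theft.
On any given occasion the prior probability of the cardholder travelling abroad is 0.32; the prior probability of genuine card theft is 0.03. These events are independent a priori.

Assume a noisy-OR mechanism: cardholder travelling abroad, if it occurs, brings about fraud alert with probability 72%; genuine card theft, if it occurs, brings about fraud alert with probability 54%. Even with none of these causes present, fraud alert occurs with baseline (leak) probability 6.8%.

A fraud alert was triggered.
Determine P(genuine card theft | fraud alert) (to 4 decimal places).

P(genuine card theft | fraud alert) ≈ 0.0683

Under noisy-OR, P(fraud alert | causes) = 1 − (1−0.068)·∏(1−qᵢ) over the active causes.
Weight on genuine card theft=true, given the evidence: 0.011654 + 0.008448 = 0.020102
Normalizer over all consistent configurations: 0.068*0.68*0.97 + 0.57128*0.68*0.03 + 0.73904*0.32*0.97 + 0.879958*0.32*0.03 = 0.294353
P(genuine card theft | fraud alert) = 0.020102/0.294353 ≈ 0.0683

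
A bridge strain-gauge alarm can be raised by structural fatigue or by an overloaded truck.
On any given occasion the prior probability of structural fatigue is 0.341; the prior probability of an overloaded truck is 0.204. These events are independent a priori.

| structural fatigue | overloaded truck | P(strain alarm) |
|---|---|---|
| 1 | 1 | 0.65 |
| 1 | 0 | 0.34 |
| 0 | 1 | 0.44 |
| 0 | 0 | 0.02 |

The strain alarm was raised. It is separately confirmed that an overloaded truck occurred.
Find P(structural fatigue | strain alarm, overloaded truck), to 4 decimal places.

Numerator (weight on configurations with structural fatigue): 0.65*0.341 = 0.221650
Normalizer over all consistent configurations: 0.44*0.659 + 0.65*0.341 = 0.511610
Posterior = 0.221650 / 0.511610 ≈ 0.4332

P(structural fatigue | strain alarm, overloaded truck) ≈ 0.4332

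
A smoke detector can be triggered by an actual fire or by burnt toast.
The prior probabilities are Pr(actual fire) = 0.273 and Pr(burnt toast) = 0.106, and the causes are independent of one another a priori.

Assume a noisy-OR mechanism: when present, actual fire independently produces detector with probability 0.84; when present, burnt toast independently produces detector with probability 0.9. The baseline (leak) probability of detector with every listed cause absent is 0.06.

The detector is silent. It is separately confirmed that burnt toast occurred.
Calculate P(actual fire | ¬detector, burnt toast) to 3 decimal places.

P(actual fire | ¬detector, burnt toast) ≈ 0.057

Under noisy-OR, P(detector | causes) = 1 − (1−0.06)·∏(1−qᵢ) over the active causes.
Sum P(¬detector|·) weighted by the priors over both values of actual fire:
  P(¬detector | burnt toast) = 0.094×0.727 + 0.01504×0.273
        = 0.068338 + 0.004106 = 0.072444
Keeping only the actual fire-present terms gives 0.004106, so
  P(actual fire | ¬detector, burnt toast) = 0.004106 / 0.072444 ≈ 0.057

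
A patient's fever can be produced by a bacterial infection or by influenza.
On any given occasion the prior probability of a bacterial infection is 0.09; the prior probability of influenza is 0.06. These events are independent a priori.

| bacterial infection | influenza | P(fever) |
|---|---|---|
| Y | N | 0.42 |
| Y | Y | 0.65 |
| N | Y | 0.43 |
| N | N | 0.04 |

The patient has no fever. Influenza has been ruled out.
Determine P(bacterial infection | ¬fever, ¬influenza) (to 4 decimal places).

P(bacterial infection | ¬fever, ¬influenza) ≈ 0.0564

Numerator (weight on configurations with bacterial infection): 0.58·0.09 = 0.052200
The normalizing constant is 0.96·0.91 + 0.58·0.09 = 0.925800
Posterior = 0.052200 / 0.925800 ≈ 0.0564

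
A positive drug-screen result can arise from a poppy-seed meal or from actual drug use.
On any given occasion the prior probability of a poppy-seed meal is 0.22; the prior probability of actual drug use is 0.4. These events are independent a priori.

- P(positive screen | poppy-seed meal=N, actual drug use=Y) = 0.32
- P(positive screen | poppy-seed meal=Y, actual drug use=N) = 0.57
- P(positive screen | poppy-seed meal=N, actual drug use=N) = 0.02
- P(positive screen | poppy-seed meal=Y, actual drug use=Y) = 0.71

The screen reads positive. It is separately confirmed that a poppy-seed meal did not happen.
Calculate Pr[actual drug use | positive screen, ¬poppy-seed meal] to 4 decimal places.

P(positive screen | ¬poppy-seed meal) = 0.02×0.6 + 0.32×0.4 = 0.012000 + 0.128000 = 0.140000
The actual drug use-present share is 0.32×0.4 = 0.128000.
Hence the posterior is 0.128000/0.140000 ≈ 0.9143.

Pr[actual drug use | positive screen, ¬poppy-seed meal] ≈ 0.9143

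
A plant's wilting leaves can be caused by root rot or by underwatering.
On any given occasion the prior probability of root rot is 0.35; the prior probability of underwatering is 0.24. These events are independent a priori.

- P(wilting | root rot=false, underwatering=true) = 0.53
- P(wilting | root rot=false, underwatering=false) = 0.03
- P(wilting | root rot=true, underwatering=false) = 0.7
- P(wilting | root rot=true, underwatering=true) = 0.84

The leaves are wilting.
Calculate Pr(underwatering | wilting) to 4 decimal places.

Pr(underwatering | wilting) ≈ 0.4326

By total probability over the 4 (root rot, underwatering) configurations:
  P(wilting) = 0.03·0.65·0.76 + 0.53·0.65·0.24 + 0.7·0.35·0.76 + 0.84·0.35·0.24
        = 0.014820 + 0.082680 + 0.186200 + 0.070560 = 0.354260
The terms with underwatering present sum to 0.153240, so
  P(underwatering | wilting) = 0.153240 / 0.354260 ≈ 0.4326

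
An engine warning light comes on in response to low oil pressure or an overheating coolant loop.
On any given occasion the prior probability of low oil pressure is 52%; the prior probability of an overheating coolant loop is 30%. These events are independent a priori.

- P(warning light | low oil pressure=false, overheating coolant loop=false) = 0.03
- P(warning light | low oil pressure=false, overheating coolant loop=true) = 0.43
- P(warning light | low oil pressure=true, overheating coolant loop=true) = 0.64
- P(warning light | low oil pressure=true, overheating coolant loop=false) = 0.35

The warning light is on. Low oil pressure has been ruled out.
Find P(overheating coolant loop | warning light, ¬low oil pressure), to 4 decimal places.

P(overheating coolant loop | warning light, ¬low oil pressure) ≈ 0.8600

P(warning light | ¬low oil pressure) = 0.03·0.7 + 0.43·0.3 = 0.021000 + 0.129000 = 0.150000
Restricting to configurations with overheating coolant loop present: 0.43·0.3 = 0.129000.
So P(overheating coolant loop | warning light, ¬low oil pressure) = 0.129000/0.150000 ≈ 0.8600.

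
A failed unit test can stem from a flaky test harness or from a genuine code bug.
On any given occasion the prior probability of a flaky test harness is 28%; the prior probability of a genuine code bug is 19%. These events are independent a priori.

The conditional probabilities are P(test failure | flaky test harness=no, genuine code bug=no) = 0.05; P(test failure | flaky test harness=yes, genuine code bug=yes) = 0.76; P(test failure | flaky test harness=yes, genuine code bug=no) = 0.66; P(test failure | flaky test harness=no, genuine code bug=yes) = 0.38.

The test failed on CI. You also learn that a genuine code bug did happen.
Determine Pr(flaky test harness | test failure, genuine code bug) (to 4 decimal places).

Pr(flaky test harness | test failure, genuine code bug) ≈ 0.4375

P(test failure | genuine code bug) = 0.38×0.72 + 0.76×0.28 = 0.273600 + 0.212800 = 0.486400
Restricting to configurations with flaky test harness present: 0.76×0.28 = 0.212800.
P(flaky test harness | test failure, genuine code bug) = 0.212800 / 0.486400 ≈ 0.4375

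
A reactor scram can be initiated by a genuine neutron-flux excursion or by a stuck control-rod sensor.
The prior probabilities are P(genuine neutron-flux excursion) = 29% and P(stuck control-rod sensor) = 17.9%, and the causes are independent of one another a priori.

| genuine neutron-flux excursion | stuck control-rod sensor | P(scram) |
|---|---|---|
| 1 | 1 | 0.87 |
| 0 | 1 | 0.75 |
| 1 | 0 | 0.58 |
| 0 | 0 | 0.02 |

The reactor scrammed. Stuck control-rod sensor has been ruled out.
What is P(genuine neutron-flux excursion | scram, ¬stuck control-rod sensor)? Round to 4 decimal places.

P(genuine neutron-flux excursion | scram, ¬stuck control-rod sensor) ≈ 0.9221

Weight on genuine neutron-flux excursion=true, given the evidence: 0.58×0.29 = 0.168200
Denominator P(scram | ¬stuck control-rod sensor): 0.02×0.71 + 0.58×0.29 = 0.182400
Posterior = 0.168200 / 0.182400 ≈ 0.9221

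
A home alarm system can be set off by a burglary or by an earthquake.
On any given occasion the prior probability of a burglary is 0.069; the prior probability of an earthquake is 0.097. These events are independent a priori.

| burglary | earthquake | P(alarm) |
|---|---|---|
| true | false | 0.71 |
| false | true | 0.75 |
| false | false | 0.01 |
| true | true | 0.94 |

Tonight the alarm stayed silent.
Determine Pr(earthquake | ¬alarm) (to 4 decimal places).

P(¬alarm) = 0.99×0.931×0.903 + 0.25×0.931×0.097 + 0.29×0.069×0.903 + 0.06×0.069×0.097 = 0.832286 + 0.022577 + 0.018069 + 0.000402 = 0.873334
Restricting to configurations with earthquake present: 0.022577 + 0.000402 = 0.022979.
So P(earthquake | ¬alarm) = 0.022979/0.873334 ≈ 0.0263.

Pr(earthquake | ¬alarm) ≈ 0.0263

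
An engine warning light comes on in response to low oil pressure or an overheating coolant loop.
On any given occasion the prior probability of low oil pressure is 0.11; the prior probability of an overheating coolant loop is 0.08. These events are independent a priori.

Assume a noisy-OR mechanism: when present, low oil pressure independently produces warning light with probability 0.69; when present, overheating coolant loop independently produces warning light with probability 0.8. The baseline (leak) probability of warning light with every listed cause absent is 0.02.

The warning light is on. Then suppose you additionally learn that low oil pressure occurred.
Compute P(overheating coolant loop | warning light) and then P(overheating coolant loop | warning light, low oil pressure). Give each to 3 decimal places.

Under noisy-OR, P(warning light | causes) = 1 − (1−0.02)·∏(1−qᵢ) over the active causes.
Numerator (weight on configurations with overheating coolant loop): 0.057245 + 0.008265 = 0.065510
Denominator P(warning light): 0.02×0.89×0.92 + 0.804×0.89×0.08 + 0.6962×0.11×0.92 + 0.93924×0.11×0.08 = 0.152341
Posterior = 0.065510 / 0.152341 ≈ 0.430

Now condition on the additional information:
P(warning light | low oil pressure) = 0.6962·0.92 + 0.93924·0.08 = 0.640504 + 0.075139 = 0.715643
Restricting to configurations with overheating coolant loop present: 0.93924·0.08 = 0.075139.
P(overheating coolant loop | warning light, low oil pressure) = 0.075139 / 0.715643 ≈ 0.105

P(overheating coolant loop | warning light) ≈ 0.430; P(overheating coolant loop | warning light, low oil pressure) ≈ 0.105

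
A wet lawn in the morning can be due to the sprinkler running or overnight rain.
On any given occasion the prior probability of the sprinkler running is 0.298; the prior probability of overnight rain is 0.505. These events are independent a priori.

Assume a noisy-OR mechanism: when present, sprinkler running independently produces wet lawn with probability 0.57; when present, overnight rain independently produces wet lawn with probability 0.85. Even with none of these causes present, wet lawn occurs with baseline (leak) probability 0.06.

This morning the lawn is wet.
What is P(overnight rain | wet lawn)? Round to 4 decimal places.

Under noisy-OR, P(wet lawn | causes) = 1 − (1−0.06)·∏(1−qᵢ) over the active causes.
Weight on overnight rain=true, given the evidence: 0.304524 + 0.141366 = 0.445890
The normalizing constant is 0.06·0.702·0.495 + 0.859·0.702·0.505 + 0.5958·0.298·0.495 + 0.93937·0.298·0.505 = 0.554625
Posterior = 0.445890 / 0.554625 ≈ 0.8039

P(overnight rain | wet lawn) ≈ 0.8039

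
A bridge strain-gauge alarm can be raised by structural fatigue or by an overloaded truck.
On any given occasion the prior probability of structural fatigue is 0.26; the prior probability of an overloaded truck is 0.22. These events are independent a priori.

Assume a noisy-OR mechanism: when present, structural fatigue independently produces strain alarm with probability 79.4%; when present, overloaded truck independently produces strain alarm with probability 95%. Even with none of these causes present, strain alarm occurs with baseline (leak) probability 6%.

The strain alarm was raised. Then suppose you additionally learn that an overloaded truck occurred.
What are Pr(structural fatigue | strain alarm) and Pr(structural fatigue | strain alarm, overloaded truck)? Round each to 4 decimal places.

Under noisy-OR, P(strain alarm | causes) = 1 − (1−0.06)·∏(1−qᵢ) over the active causes.
By total probability over the 4 (structural fatigue, overloaded truck) configurations:
  P(strain alarm) = 0.06×0.74×0.78 + 0.953×0.74×0.22 + 0.80636×0.26×0.78 + 0.990318×0.26×0.22
        = 0.034632 + 0.155148 + 0.163530 + 0.056646 = 0.409956
Keeping only the structural fatigue-present terms gives 0.220176, so
  P(structural fatigue | strain alarm) = 0.220176 / 0.409956 ≈ 0.5371

Now also conditioning on overloaded truck=true:
Sum P(strain alarm|·) weighted by the priors over both values of structural fatigue:
  P(strain alarm | overloaded truck) = 0.953·0.74 + 0.990318·0.26
        = 0.705220 + 0.257483 = 0.962703
The terms with structural fatigue present sum to 0.257483, so
  P(structural fatigue | strain alarm, overloaded truck) = 0.257483 / 0.962703 ≈ 0.2675
Conditioning on overloaded truck lowers the posterior on structural fatigue: the classic explaining-away effect in a common-effect structure.

Pr(structural fatigue | strain alarm) ≈ 0.5371; Pr(structural fatigue | strain alarm, overloaded truck) ≈ 0.2675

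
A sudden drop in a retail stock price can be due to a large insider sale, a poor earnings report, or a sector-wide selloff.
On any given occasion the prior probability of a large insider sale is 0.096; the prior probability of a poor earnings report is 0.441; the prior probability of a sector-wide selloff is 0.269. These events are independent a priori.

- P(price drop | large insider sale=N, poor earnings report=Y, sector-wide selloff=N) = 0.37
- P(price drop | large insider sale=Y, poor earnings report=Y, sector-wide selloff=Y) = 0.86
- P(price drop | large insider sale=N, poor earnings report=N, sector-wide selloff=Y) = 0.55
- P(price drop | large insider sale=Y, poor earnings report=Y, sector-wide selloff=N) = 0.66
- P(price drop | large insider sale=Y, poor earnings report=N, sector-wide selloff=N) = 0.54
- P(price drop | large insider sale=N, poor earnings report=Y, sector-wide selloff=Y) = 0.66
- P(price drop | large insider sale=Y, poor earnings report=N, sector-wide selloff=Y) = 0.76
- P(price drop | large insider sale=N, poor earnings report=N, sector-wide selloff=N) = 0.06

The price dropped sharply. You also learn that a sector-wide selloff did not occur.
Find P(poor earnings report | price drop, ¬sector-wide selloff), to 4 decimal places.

By total probability over the 4 (large insider sale, poor earnings report) configurations:
  P(price drop | ¬sector-wide selloff) = 0.06·0.904·0.559 + 0.37·0.904·0.441 + 0.54·0.096·0.559 + 0.66·0.096·0.441
        = 0.030320 + 0.147506 + 0.028979 + 0.027942 = 0.234747
The terms with poor earnings report present sum to 0.175448, so
  P(poor earnings report | price drop, ¬sector-wide selloff) = 0.175448 / 0.234747 ≈ 0.7474

P(poor earnings report | price drop, ¬sector-wide selloff) ≈ 0.7474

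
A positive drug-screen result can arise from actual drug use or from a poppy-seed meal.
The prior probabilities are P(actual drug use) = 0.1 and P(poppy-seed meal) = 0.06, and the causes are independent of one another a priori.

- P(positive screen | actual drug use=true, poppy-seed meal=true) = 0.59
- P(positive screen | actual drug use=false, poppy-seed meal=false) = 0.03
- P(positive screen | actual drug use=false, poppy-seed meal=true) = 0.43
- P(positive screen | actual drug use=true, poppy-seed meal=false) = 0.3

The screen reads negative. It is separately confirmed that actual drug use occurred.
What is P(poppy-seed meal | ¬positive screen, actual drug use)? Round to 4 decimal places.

Sum P(¬positive screen|·) weighted by the priors over both values of poppy-seed meal:
  P(¬positive screen | actual drug use) = 0.7·0.94 + 0.41·0.06
        = 0.658000 + 0.024600 = 0.682600
Keeping only the poppy-seed meal-present terms gives 0.024600, so
  P(poppy-seed meal | ¬positive screen, actual drug use) = 0.024600 / 0.682600 ≈ 0.0360

P(poppy-seed meal | ¬positive screen, actual drug use) ≈ 0.0360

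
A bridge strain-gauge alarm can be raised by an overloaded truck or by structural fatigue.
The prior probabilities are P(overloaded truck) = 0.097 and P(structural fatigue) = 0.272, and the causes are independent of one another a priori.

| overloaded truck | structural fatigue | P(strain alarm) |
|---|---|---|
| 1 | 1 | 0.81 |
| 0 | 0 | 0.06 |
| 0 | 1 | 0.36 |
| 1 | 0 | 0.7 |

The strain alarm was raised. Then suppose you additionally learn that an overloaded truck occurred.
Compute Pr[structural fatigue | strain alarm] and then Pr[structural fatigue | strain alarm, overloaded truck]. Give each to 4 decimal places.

P(strain alarm) = 0.06*0.903*0.728 + 0.36*0.903*0.272 + 0.7*0.097*0.728 + 0.81*0.097*0.272 = 0.039443 + 0.088422 + 0.049431 + 0.021371 = 0.198667
Restricting to configurations with structural fatigue present: 0.088422 + 0.021371 = 0.109793.
Hence the posterior is 0.109793/0.198667 ≈ 0.5526.

Now condition on the additional information:
P(strain alarm | overloaded truck) = 0.7*0.728 + 0.81*0.272 = 0.509600 + 0.220320 = 0.729920
Restricting to configurations with structural fatigue present: 0.81*0.272 = 0.220320.
So P(structural fatigue | strain alarm, overloaded truck) = 0.220320/0.729920 ≈ 0.3018.
The drop from 0.5526 to 0.3018 is the explaining-away (discounting) effect.

Pr[structural fatigue | strain alarm] ≈ 0.5526; Pr[structural fatigue | strain alarm, overloaded truck] ≈ 0.3018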